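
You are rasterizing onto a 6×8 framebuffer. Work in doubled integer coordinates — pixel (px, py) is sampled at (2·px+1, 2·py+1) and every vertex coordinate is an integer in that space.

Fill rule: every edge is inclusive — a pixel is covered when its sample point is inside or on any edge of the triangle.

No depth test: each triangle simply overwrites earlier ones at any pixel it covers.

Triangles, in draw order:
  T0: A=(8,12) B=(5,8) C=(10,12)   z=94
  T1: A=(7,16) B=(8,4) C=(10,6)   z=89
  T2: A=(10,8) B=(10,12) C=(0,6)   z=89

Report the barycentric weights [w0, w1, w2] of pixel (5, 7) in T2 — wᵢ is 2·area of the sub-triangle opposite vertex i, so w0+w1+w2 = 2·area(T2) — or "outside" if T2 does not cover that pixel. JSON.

T0:
  2·area = 8
  edge (8, 12)→(5, 8): d=(-3,-4) inclusive
  edge (5, 8)→(10, 12): d=(5,4) inclusive
  edge (10, 12)→(8, 12): d=(-2,0) inclusive
  covered (0 px):
    . . . . . .
    . . . . . .
    . . . . . .
    . . . . . .
    . . . . . .
    . . . . . .
    . . . . . .
    . . . . . .
T1:
  2·area = 26
  edge (7, 16)→(8, 4): d=(1,-12) inclusive
  edge (8, 4)→(10, 6): d=(2,2) inclusive
  edge (10, 6)→(7, 16): d=(-3,10) inclusive
    (2,0)@(5, 1): e=[-39,0,65] → .  [on edge]
    (3,1)@(7, 3): e=[-13,0,39] → .  [on edge]
    (4,2)@(9, 5): e=[13,0,13] → X  [on edge]
    (5,2)@(11, 5): e=[37,-4,-7] → .
    (4,3)@(9, 7): e=[15,4,7] → X
    (5,3)@(11, 7): e=[39,0,-13] → .  [on edge]
    (4,4)@(9, 9): e=[17,8,1] → X
    (5,4)@(11, 9): e=[41,4,-19] → .
    (4,5)@(9, 11): e=[19,12,-5] → .
  covered (3 px):
    . . . . . .
    . . . . . .
    . . . . X .
    . . . . X .
    . . . . X .
    . . . . . .
    . . . . . .
    . . . . . .
T2:
  2·area = 40
  edge (10, 8)→(10, 12): d=(0,4) inclusive
  edge (10, 12)→(0, 6): d=(-10,-6) inclusive
  edge (0, 6)→(10, 8): d=(10,2) inclusive
    (1,3)@(3, 7): e=[28,8,4] → X
    (2,3)@(5, 7): e=[20,20,0] → X  [on edge]
    (3,3)@(7, 7): e=[12,32,-4] → .
    (1,4)@(3, 9): e=[28,-12,24] → .
    (2,4)@(5, 9): e=[20,0,20] → X  [on edge]
    (3,4)@(7, 9): e=[12,12,16] → X
    (4,4)@(9, 9): e=[4,24,12] → X
    (5,4)@(11, 9): e=[-4,36,8] → .
    (2,5)@(5, 11): e=[20,-20,40] → .
    (3,5)@(7, 11): e=[12,-8,36] → .
    (4,5)@(9, 11): e=[4,4,32] → X
    (5,5)@(11, 11): e=[-4,16,28] → .
  covered (6 px):
    . . . . . .
    . . . . . .
    . . . . . .
    . X X . . .
    . . X X X .
    . . . . X .
    . . . . . .
    . . . . . .

Result: "outside"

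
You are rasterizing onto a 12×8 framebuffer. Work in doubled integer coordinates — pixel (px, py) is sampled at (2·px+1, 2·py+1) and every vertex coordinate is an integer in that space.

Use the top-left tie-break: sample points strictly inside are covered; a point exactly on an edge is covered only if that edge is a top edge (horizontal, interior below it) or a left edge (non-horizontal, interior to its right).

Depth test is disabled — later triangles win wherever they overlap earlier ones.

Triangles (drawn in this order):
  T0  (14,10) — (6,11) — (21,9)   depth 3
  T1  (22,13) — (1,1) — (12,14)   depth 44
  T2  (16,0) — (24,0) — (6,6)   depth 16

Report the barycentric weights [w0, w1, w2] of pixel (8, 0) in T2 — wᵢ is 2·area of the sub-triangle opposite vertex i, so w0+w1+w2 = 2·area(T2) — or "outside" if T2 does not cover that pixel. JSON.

T0:
  2·area = 1
  edge (14, 10)→(6, 11): d=(-8,1) right/bottom  bias=-1
  edge (6, 11)→(21, 9): d=(15,-2) top-left  bias=+0
  edge (21, 9)→(14, 10): d=(-7,1) right/bottom  bias=-1
    (10,4)@(21, 9): e=[1,0,0] → ·  [on edge]
    (3,5)@(7, 11): e=[-1,2,0] → ·  [on edge]
  covered (0 px):
    · · · · · · · · · · · ·
    · · · · · · · · · · · ·
    · · · · · · · · · · · ·
    · · · · · · · · · · · ·
    · · · · · · · · · · · ·
    · · · · · · · · · · · ·
    · · · · · · · · · · · ·
    · · · · · · · · · · · ·
T1:
  2·area = 141  (B↔C swapped to make it positive)
  edge (22, 13)→(12, 14): d=(-10,1) right/bottom  bias=-1
  edge (12, 14)→(1, 1): d=(-11,-13) top-left  bias=+0
  edge (1, 1)→(22, 13): d=(21,12) right/bottom  bias=-1
    (0,0)@(1, 1): e=[141,0,0] → ·  [on edge]
    (1,1)@(3, 3): e=[119,4,18] → █
    (2,1)@(5, 3): e=[117,30,-6] → ·
    (1,2)@(3, 5): e=[99,-18,60] → ·
    (2,2)@(5, 5): e=[97,8,36] → █
    (3,2)@(7, 5): e=[95,34,12] → █
    (4,2)@(9, 5): e=[93,60,-12] → ·
    (2,3)@(5, 7): e=[77,-14,78] → ·
    (3,3)@(7, 7): e=[75,12,54] → █
    (4,3)@(9, 7): e=[73,38,30] → █
    (5,3)@(11, 7): e=[71,64,6] → █
    (6,3)@(13, 7): e=[69,90,-18] → ·
    (7,4)@(15, 9): e=[47,94,0] → ·  [on edge]
  covered (18 px):
    · · · · · · · · · · · ·
    · █ · · · · · · · · · ·
    · · █ █ · · · · · · · ·
    · · · █ █ █ · · · · · ·
    · · · · █ █ █ · · · · ·
    · · · · · █ █ █ █ · · ·
    · · · · · · █ █ █ █ █ ·
    · · · · · · · · · · · ·
T2:
  2·area = 48
  edge (16, 0)→(24, 0): d=(8,0) top-left  bias=+0
  edge (24, 0)→(6, 6): d=(-18,6) right/bottom  bias=-1
  edge (6, 6)→(16, 0): d=(10,-6) top-left  bias=+0
    (7,0)@(15, 1): e=[8,36,4] → █
    (8,0)@(17, 1): e=[8,24,16] → █
    (9,0)@(19, 1): e=[8,12,28] → █
    (10,0)@(21, 1): e=[8,0,40] → ·  [on edge]
    (5,1)@(11, 3): e=[24,24,0] → █  [on edge]
    (6,1)@(13, 3): e=[24,12,12] → █
    (7,1)@(15, 3): e=[24,0,24] → ·  [on edge]
    (8,1)@(17, 3): e=[24,-12,36] → ·
    (9,1)@(19, 3): e=[24,-24,48] → ·
    (4,2)@(9, 5): e=[40,0,8] → ·  [on edge]
    (5,2)@(11, 5): e=[40,-12,20] → ·
    (6,2)@(13, 5): e=[40,-24,32] → ·
    (1,3)@(3, 7): e=[56,0,-8] → ·  [on edge]
    (0,4)@(1, 9): e=[72,-24,0] → ·  [on edge]
  covered (5 px):
    · · · · · · · █ █ █ · ·
    · · · · · █ █ · · · · ·
    · · · · · · · · · · · ·
    · · · · · · · · · · · ·
    · · · · · · · · · · · ·
    · · · · · · · · · · · ·
    · · · · · · · · · · · ·
    · · · · · · · · · · · ·

Result: [24,16,8]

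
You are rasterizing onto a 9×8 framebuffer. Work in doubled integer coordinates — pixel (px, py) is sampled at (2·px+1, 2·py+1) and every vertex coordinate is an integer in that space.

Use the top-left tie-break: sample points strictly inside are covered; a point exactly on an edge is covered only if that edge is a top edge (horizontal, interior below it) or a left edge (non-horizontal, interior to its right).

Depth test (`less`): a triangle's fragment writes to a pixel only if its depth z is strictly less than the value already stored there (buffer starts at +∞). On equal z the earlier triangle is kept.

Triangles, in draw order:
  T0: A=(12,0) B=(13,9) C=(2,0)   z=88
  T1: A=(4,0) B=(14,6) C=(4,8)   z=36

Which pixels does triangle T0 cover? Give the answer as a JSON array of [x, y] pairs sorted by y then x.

T0:
  2·area = 90
  edge (12, 0)→(13, 9): d=(1,9) right/bottom  bias=-1
  edge (13, 9)→(2, 0): d=(-11,-9) top-left  bias=+0
  edge (2, 0)→(12, 0): d=(10,0) top-left  bias=+0
    (2,0)@(5, 1): e=[64,16,10] → █
    (3,0)@(7, 1): e=[46,34,10] → █
    (4,0)@(9, 1): e=[28,52,10] → █
    (5,0)@(11, 1): e=[10,70,10] → █
    (6,0)@(13, 1): e=[-8,88,10] → ·
    (2,1)@(5, 3): e=[66,-6,30] → ·
    (3,1)@(7, 3): e=[48,12,30] → █
    (6,1)@(13, 3): e=[-6,66,30] → ·
    (3,2)@(7, 5): e=[50,-10,50] → ·
    (4,2)@(9, 5): e=[32,8,50] → █
    (6,2)@(13, 5): e=[-4,44,50] → ·
    (4,3)@(9, 7): e=[34,-14,70] → ·
    (6,4)@(13, 9): e=[0,0,90] → ·  [on edge]
  covered (10 px):
    · · █ █ █ █ · · ·
    · · · █ █ █ · · ·
    · · · · █ █ · · ·
    · · · · · █ · · ·
    · · · · · · · · ·
    · · · · · · · · ·
    · · · · · · · · ·
    · · · · · · · · ·
T1:
  2·area = 80
  edge (4, 0)→(14, 6): d=(10,6) right/bottom  bias=-1
  edge (14, 6)→(4, 8): d=(-10,2) right/bottom  bias=-1
  edge (4, 8)→(4, 0): d=(0,-8) top-left  bias=+0
    (2,0)@(5, 1): e=[4,68,8] → █
    (3,0)@(7, 1): e=[-8,64,24] → ·
    (2,1)@(5, 3): e=[24,48,8] → █
    (3,1)@(7, 3): e=[12,44,24] → █
    (4,1)@(9, 3): e=[0,40,40] → ·  [on edge]
    (2,2)@(5, 5): e=[44,28,8] → █
    (4,2)@(9, 5): e=[20,20,40] → █
    (5,2)@(11, 5): e=[8,16,56] → █
    (6,2)@(13, 5): e=[-4,12,72] → ·
    (2,3)@(5, 7): e=[64,8,8] → █
    (4,3)@(9, 7): e=[40,0,40] → ·  [on edge]
    (5,3)@(11, 7): e=[28,-4,56] → ·
  covered (9 px):
    · · █ · · · · · ·
    · · █ █ · · · · ·
    · · █ █ █ █ · · ·
    · · █ █ · · · · ·
    · · · · · · · · ·
    · · · · · · · · ·
    · · · · · · · · ·
    · · · · · · · · ·

Final: [[2,0],[3,0],[4,0],[5,0],[3,1],[4,1],[5,1],[4,2],[5,2],[5,3]]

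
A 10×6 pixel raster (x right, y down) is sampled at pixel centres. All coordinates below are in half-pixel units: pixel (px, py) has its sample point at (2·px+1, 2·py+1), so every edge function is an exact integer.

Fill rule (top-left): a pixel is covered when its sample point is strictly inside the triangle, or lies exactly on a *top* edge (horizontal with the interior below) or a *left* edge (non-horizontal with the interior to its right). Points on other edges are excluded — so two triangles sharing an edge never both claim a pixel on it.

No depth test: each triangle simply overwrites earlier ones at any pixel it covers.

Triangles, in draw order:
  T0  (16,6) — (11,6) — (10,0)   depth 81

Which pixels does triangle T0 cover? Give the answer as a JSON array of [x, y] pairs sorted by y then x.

T0:
  2·area = 30
  edge (16, 6)→(11, 6): d=(-5,0) right/bottom  bias=-1
  edge (11, 6)→(10, 0): d=(-1,-6) top-left  bias=+0
  edge (10, 0)→(16, 6): d=(6,6) right/bottom  bias=-1
    (5,0)@(11, 1): e=[25,5,0] → .  [on edge]
    (5,1)@(11, 3): e=[15,3,12] → X
    (6,1)@(13, 3): e=[15,15,0] → .  [on edge]
    (5,2)@(11, 5): e=[5,1,24] → X
    (6,2)@(13, 5): e=[5,13,12] → X
    (7,2)@(15, 5): e=[5,25,0] → .  [on edge]
    (5,3)@(11, 7): e=[-5,-1,36] → .
    (6,3)@(13, 7): e=[-5,11,24] → .
    (8,3)@(17, 7): e=[-5,35,0] → .  [on edge]
    (9,4)@(19, 9): e=[-15,45,0] → .  [on edge]
  covered (3 px):
    . . . . . . . . . .
    . . . . . X . . . .
    . . . . . X X . . .
    . . . . . . . . . .
    . . . . . . . . . .
    . . . . . . . . . .

Result: [[5,1],[5,2],[6,2]]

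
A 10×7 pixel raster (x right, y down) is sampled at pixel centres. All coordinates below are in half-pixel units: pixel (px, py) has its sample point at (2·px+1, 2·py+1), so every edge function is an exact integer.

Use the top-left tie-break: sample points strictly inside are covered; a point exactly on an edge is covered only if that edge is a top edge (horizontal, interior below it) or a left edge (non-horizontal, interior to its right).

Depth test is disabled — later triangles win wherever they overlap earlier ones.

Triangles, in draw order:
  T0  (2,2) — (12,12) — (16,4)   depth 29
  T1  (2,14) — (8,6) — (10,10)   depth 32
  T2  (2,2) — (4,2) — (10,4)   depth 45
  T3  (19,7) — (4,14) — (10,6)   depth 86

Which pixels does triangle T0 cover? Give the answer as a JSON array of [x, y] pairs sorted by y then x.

T0:
  2·area = 120  (B↔C swapped to make it positive)
  edge (2, 2)→(16, 4): d=(14,2) right/bottom  bias=-1
  edge (16, 4)→(12, 12): d=(-4,8) right/bottom  bias=-1
  edge (12, 12)→(2, 2): d=(-10,-10) top-left  bias=+0
    (0,0)@(1, 1): e=[-12,132,0] → ·  [on edge]
    (1,1)@(3, 3): e=[12,108,0] → #  [on edge]
    (2,1)@(5, 3): e=[8,92,20] → #
    (3,1)@(7, 3): e=[4,76,40] → #
    (4,1)@(9, 3): e=[0,60,60] → ·  [on edge]
    (1,2)@(3, 5): e=[40,100,-20] → ·
    (2,2)@(5, 5): e=[36,84,0] → #  [on edge]
    (4,2)@(9, 5): e=[28,52,40] → #
    (5,2)@(11, 5): e=[24,36,60] → #
    (6,2)@(13, 5): e=[20,20,80] → #
    (7,2)@(15, 5): e=[16,4,100] → #
    (8,2)@(17, 5): e=[12,-12,120] → ·
    (3,3)@(7, 7): e=[60,60,0] → #  [on edge]
    (4,4)@(9, 9): e=[84,36,0] → #  [on edge]
    (5,5)@(11, 11): e=[108,12,0] → #  [on edge]
    (6,6)@(13, 13): e=[132,-12,0] → ·  [on edge]
  covered (17 px):
    · · · · · · · · · ·
    · # # # · · · · · ·
    · · # # # # # # · ·
    · · · # # # # · · ·
    · · · · # # # · · ·
    · · · · · # · · · ·
    · · · · · · · · · ·
T1:
  2·area = 40
  edge (2, 14)→(8, 6): d=(6,-8) top-left  bias=+0
  edge (8, 6)→(10, 10): d=(2,4) right/bottom  bias=-1
  edge (10, 10)→(2, 14): d=(-8,4) right/bottom  bias=-1
    (3,4)@(7, 9): e=[10,10,20] → #
    (4,4)@(9, 9): e=[26,2,12] → #
    (5,4)@(11, 9): e=[42,-6,4] → ·
    (2,5)@(5, 11): e=[6,22,12] → #
    (4,5)@(9, 11): e=[38,6,-4] → ·
    (1,6)@(3, 13): e=[2,34,4] → #
    (2,6)@(5, 13): e=[18,26,-4] → ·
    (3,6)@(7, 13): e=[34,18,-12] → ·
  covered (5 px):
    · · · · · · · · · ·
    · · · · · · · · · ·
    · · · · · · · · · ·
    · · · · · · · · · ·
    · · · # # · · · · ·
    · · # # · · · · · ·
    · # · · · · · · · ·
T2:
  2·area = 4
  edge (2, 2)→(4, 2): d=(2,0) top-left  bias=+0
  edge (4, 2)→(10, 4): d=(6,2) right/bottom  bias=-1
  edge (10, 4)→(2, 2): d=(-8,-2) top-left  bias=+0
    (0,0)@(1, 1): e=[-2,0,6] → ·  [on edge]
    (3,1)@(7, 3): e=[2,0,2] → ·  [on edge]
    (6,2)@(13, 5): e=[6,0,-2] → ·  [on edge]
    (9,3)@(19, 7): e=[10,0,-6] → ·  [on edge]
  covered (0 px):
    · · · · · · · · · ·
    · · · · · · · · · ·
    · · · · · · · · · ·
    · · · · · · · · · ·
    · · · · · · · · · ·
    · · · · · · · · · ·
    · · · · · · · · · ·
T3:
  2·area = 78
  edge (19, 7)→(4, 14): d=(-15,7) right/bottom  bias=-1
  edge (4, 14)→(10, 6): d=(6,-8) top-left  bias=+0
  edge (10, 6)→(19, 7): d=(9,1) right/bottom  bias=-1
    (0,2)@(1, 5): e=[156,-78,0] → ·  [on edge]
    (5,3)@(11, 7): e=[56,14,8] → #
    (6,3)@(13, 7): e=[42,30,6] → #
    (7,3)@(15, 7): e=[28,46,4] → #
    (8,3)@(17, 7): e=[14,62,2] → #
    (9,3)@(19, 7): e=[0,78,0] → ·  [on edge]
    (4,4)@(9, 9): e=[40,10,28] → #
    (7,4)@(15, 9): e=[-2,58,22] → ·
    (8,4)@(17, 9): e=[-16,74,20] → ·
    (3,5)@(7, 11): e=[24,6,48] → #
    (5,5)@(11, 11): e=[-4,38,44] → ·
    (6,5)@(13, 11): e=[-18,54,42] → ·
  covered (10 px):
    · · · · · · · · · ·
    · · · · · · · · · ·
    · · · · · · · · · ·
    · · · · · # # # # ·
    · · · · # # # · · ·
    · · · # # · · · · ·
    · · # · · · · · · ·

Answer: [[1,1],[2,1],[3,1],[2,2],[3,2],[4,2],[5,2],[6,2],[7,2],[3,3],[4,3],[5,3],[6,3],[4,4],[5,4],[6,4],[5,5]]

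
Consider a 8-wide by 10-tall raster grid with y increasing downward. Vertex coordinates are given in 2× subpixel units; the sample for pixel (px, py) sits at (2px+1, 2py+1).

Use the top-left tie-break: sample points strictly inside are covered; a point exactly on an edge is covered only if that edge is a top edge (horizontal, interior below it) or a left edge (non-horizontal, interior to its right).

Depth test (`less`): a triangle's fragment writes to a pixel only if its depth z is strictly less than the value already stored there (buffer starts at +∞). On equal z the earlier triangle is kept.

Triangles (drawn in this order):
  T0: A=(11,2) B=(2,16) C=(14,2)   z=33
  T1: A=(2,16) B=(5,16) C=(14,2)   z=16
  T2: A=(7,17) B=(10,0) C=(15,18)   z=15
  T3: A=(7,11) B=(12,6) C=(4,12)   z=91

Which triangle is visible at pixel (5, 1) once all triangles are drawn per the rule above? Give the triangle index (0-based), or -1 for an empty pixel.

T0:
  2·area = 42  (B↔C swapped to make it positive)
  edge (11, 2)→(14, 2): d=(3,0) top-left  bias=+0
  edge (14, 2)→(2, 16): d=(-12,14) right/bottom  bias=-1
  edge (2, 16)→(11, 2): d=(9,-14) top-left  bias=+0
    (5,1)@(11, 3): e=[3,30,9] → X
    (6,1)@(13, 3): e=[3,2,37] → X
    (7,1)@(15, 3): e=[3,-26,65] → .
    (5,2)@(11, 5): e=[9,6,27] → X
    (6,2)@(13, 5): e=[9,-22,55] → .
    (4,3)@(9, 7): e=[15,10,17] → X
    (5,3)@(11, 7): e=[15,-18,45] → .
    (3,4)@(7, 9): e=[21,14,7] → X
    (4,4)@(9, 9): e=[21,-14,35] → .
    (3,5)@(7, 11): e=[27,-10,25] → .
  covered (5 px):
    . . . . . . . .
    . . . . . X X .
    . . . . . X . .
    . . . . X . . .
    . . . X . . . .
    . . . . . . . .
    . . . . . . . .
    . . . . . . . .
    . . . . . . . .
    . . . . . . . .
T1:
  2·area = 42  (B↔C swapped to make it positive)
  edge (2, 16)→(14, 2): d=(12,-14) top-left  bias=+0
  edge (14, 2)→(5, 16): d=(-9,14) right/bottom  bias=-1
  edge (5, 16)→(2, 16): d=(-3,0) right/bottom  bias=-1
    (4,4)@(9, 9): e=[14,7,21] → X
    (5,4)@(11, 9): e=[42,-21,21] → .
    (3,5)@(7, 11): e=[10,17,15] → X
    (4,5)@(9, 11): e=[38,-11,15] → .
    (2,6)@(5, 13): e=[6,27,9] → X
    (3,6)@(7, 13): e=[34,-1,9] → .
    (1,7)@(3, 15): e=[2,37,3] → X
    (3,7)@(7, 15): e=[58,-19,3] → .
    (1,8)@(3, 17): e=[26,19,-3] → .
    (2,8)@(5, 17): e=[54,-9,-3] → .
  covered (5 px):
    . . . . . . . .
    . . . . . . . .
    . . . . . . . .
    . . . . . . . .
    . . . . X . . .
    . . . X . . . .
    . . X . . . . .
    . X X . . . . .
    . . . . . . . .
    . . . . . . . .
T2:
  2·area = 139
  edge (7, 17)→(10, 0): d=(3,-17) top-left  bias=+0
  edge (10, 0)→(15, 18): d=(5,18) right/bottom  bias=-1
  edge (15, 18)→(7, 17): d=(-8,-1) top-left  bias=+0
    (5,2)@(11, 5): e=[32,7,100] → X
    (6,2)@(13, 5): e=[66,-29,102] → .
    (4,3)@(9, 7): e=[4,53,82] → X
    (6,3)@(13, 7): e=[72,-19,86] → .
    (4,4)@(9, 9): e=[10,63,66] → X
    (6,4)@(13, 9): e=[78,-9,70] → .
    (4,5)@(9, 11): e=[16,73,50] → X
    (6,5)@(13, 11): e=[84,1,54] → X
    (7,5)@(15, 11): e=[118,-35,56] → .
    (4,6)@(9, 13): e=[22,83,34] → X
    (7,6)@(15, 13): e=[124,-25,40] → .
    (4,7)@(9, 15): e=[28,93,18] → X
    (3,8)@(7, 17): e=[0,139,0] → X  [on edge]
  covered (18 px):
    . . . . . . . .
    . . . . . . . .
    . . . . . X . .
    . . . . X X . .
    . . . . X X . .
    . . . . X X X .
    . . . . X X X .
    . . . . X X X .
    . . . X X X X .
    . . . . . . . .
T3:
  2·area = 10  (B↔C swapped to make it positive)
  edge (7, 11)→(4, 12): d=(-3,1) right/bottom  bias=-1
  edge (4, 12)→(12, 6): d=(8,-6) top-left  bias=+0
  edge (12, 6)→(7, 11): d=(-5,5) right/bottom  bias=-1
    (7,1)@(15, 3): e=[16,-6,0] → .  [on edge]
    (6,2)@(13, 5): e=[12,-2,0] → .  [on edge]
    (5,3)@(11, 7): e=[8,2,0] → .  [on edge]
    (4,4)@(9, 9): e=[4,6,0] → .  [on edge]
    (6,4)@(13, 9): e=[0,30,-20] → .  [on edge]
    (3,5)@(7, 11): e=[0,10,0] → .  [on edge]
    (0,6)@(1, 13): e=[0,-10,20] → .  [on edge]
    (2,6)@(5, 13): e=[-4,14,0] → .  [on edge]
    (1,7)@(3, 15): e=[-8,18,0] → .  [on edge]
    (0,8)@(1, 17): e=[-12,22,0] → .  [on edge]
  covered (0 px):
    . . . . . . . .
    . . . . . . . .
    . . . . . . . .
    . . . . . . . .
    . . . . . . . .
    . . . . . . . .
    . . . . . . . .
    . . . . . . . .
    . . . . . . . .
    . . . . . . . .

Z-buffer (winner per pixel, '.' = empty):
  . . . . . . . .
  . . . . . 0 0 .
  . . . . . 2 . .
  . . . . 2 2 . .
  . . . 0 2 2 . .
  . . . 1 2 2 2 .
  . . 1 . 2 2 2 .
  . 1 1 . 2 2 2 .
  . . . 2 2 2 2 .
  . . . . . . . .

Result: 0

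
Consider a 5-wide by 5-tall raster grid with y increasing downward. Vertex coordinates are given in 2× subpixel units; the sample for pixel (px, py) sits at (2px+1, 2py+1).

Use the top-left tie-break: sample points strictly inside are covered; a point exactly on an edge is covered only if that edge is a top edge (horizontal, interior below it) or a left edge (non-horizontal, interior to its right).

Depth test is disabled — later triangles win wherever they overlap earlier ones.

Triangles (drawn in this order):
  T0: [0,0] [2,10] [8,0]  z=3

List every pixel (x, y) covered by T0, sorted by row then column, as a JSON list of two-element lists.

T0:
  2·area = 80  (B↔C swapped to make it positive)
  edge (0, 0)→(8, 0): d=(8,0) top-left  bias=+0
  edge (8, 0)→(2, 10): d=(-6,10) right/bottom  bias=-1
  edge (2, 10)→(0, 0): d=(-2,-10) top-left  bias=+0
    (0,0)@(1, 1): e=[8,64,8] → #
    (1,0)@(3, 1): e=[8,44,28] → #
    (2,0)@(5, 1): e=[8,24,48] → #
    (3,0)@(7, 1): e=[8,4,68] → #
    (4,0)@(9, 1): e=[8,-16,88] → ·
    (0,1)@(1, 3): e=[24,52,4] → #
    (3,1)@(7, 3): e=[24,-8,64] → ·
    (0,2)@(1, 5): e=[40,40,0] → #  [on edge]
    (2,2)@(5, 5): e=[40,0,40] → ·  [on edge]
    (0,3)@(1, 7): e=[56,28,-4] → ·
    (1,3)@(3, 7): e=[56,8,16] → #
    (2,3)@(5, 7): e=[56,-12,36] → ·
  covered (10 px):
    # # # # ·
    # # # · ·
    # # · · ·
    · # · · ·
    · · · · ·

Result: [[0,0],[1,0],[2,0],[3,0],[0,1],[1,1],[2,1],[0,2],[1,2],[1,3]]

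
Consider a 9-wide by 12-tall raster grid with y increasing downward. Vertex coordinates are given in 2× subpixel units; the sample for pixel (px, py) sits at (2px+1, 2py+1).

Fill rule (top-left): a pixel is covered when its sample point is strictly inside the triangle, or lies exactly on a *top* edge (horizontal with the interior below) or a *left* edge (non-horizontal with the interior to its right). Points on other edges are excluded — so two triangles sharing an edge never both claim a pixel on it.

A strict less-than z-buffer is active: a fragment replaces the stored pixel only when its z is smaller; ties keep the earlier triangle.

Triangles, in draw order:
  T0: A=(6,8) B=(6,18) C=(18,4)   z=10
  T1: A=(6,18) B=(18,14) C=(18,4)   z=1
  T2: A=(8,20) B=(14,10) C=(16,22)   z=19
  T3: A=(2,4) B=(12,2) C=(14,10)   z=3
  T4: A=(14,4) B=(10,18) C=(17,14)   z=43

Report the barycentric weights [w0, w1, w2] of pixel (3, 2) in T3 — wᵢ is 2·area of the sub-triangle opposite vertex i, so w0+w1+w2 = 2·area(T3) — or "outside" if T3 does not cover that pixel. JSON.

T0:
  2·area = 120  (B↔C swapped to make it positive)
  edge (6, 8)→(18, 4): d=(12,-4) top-left  bias=+0
  edge (18, 4)→(6, 18): d=(-12,14) right/bottom  bias=-1
  edge (6, 18)→(6, 8): d=(0,-10) top-left  bias=+0
    (7,2)@(15, 5): e=[0,30,90] → #  [on edge]
    (8,2)@(17, 5): e=[8,2,110] → #
    (4,3)@(9, 7): e=[0,90,30] → #  [on edge]
    (5,3)@(11, 7): e=[8,62,50] → #
    (6,3)@(13, 7): e=[16,34,70] → #
    (8,3)@(17, 7): e=[32,-22,110] → ·
    (1,4)@(3, 9): e=[0,150,-30] → ·  [on edge]
    (3,4)@(7, 9): e=[16,94,10] → #
    (7,4)@(15, 9): e=[48,-18,90] → ·
    (3,5)@(7, 11): e=[40,70,10] → #
    (6,5)@(13, 11): e=[64,-14,70] → ·
    (3,6)@(7, 13): e=[64,46,10] → #
  covered (16 px):
    · · · · · · · · ·
    · · · · · · · · ·
    · · · · · · · # #
    · · · · # # # # ·
    · · · # # # # · ·
    · · · # # # · · ·
    · · · # # · · · ·
    · · · # · · · · ·
    · · · · · · · · ·
    · · · · · · · · ·
    · · · · · · · · ·
    · · · · · · · · ·
T1:
  2·area = 120  (B↔C swapped to make it positive)
  edge (6, 18)→(18, 4): d=(12,-14) top-left  bias=+0
  edge (18, 4)→(18, 14): d=(0,10) right/bottom  bias=-1
  edge (18, 14)→(6, 18): d=(-12,4) right/bottom  bias=-1
    (8,3)@(17, 7): e=[22,10,88] → #
    (7,4)@(15, 9): e=[18,30,72] → #
    (6,5)@(13, 11): e=[14,50,56] → #
    (5,6)@(11, 13): e=[10,70,40] → #
    (4,7)@(9, 15): e=[6,90,24] → #
    (7,7)@(15, 15): e=[90,30,0] → ·  [on edge]
    (8,7)@(17, 15): e=[118,10,-8] → ·
    (3,8)@(7, 17): e=[2,110,8] → #
    (4,8)@(9, 17): e=[30,90,0] → ·  [on edge]
    (5,8)@(11, 17): e=[58,70,-8] → ·
    (6,8)@(13, 17): e=[86,50,-16] → ·
    (1,9)@(3, 19): e=[-30,150,0] → ·  [on edge]
  covered (14 px):
    · · · · · · · · ·
    · · · · · · · · ·
    · · · · · · · · ·
    · · · · · · · · #
    · · · · · · · # #
    · · · · · · # # #
    · · · · · # # # #
    · · · · # # # · ·
    · · · # · · · · ·
    · · · · · · · · ·
    · · · · · · · · ·
    · · · · · · · · ·
T2:
  2·area = 92
  edge (8, 20)→(14, 10): d=(6,-10) top-left  bias=+0
  edge (14, 10)→(16, 22): d=(2,12) right/bottom  bias=-1
  edge (16, 22)→(8, 20): d=(-8,-2) top-left  bias=+0
    (8,2)@(17, 5): e=[0,-46,138] → ·  [on edge]
    (6,6)@(13, 13): e=[8,18,66] → #
    (7,6)@(15, 13): e=[28,-6,70] → ·
    (5,7)@(11, 15): e=[0,46,46] → #  [on edge]
    (7,7)@(15, 15): e=[40,-2,54] → ·
    (5,8)@(11, 17): e=[12,50,30] → #
    (7,8)@(15, 17): e=[52,2,38] → #
    (8,8)@(17, 17): e=[72,-22,42] → ·
    (4,9)@(9, 19): e=[4,78,10] → #
    (8,9)@(17, 19): e=[84,-18,26] → ·
    (4,10)@(9, 21): e=[16,82,-6] → ·
    (5,10)@(11, 21): e=[36,58,-2] → ·
  covered (12 px):
    · · · · · · · · ·
    · · · · · · · · ·
    · · · · · · · · ·
    · · · · · · · · ·
    · · · · · · · · ·
    · · · · · · · · ·
    · · · · · · # · ·
    · · · · · # # · ·
    · · · · · # # # ·
    · · · · # # # # ·
    · · · · · · # # ·
    · · · · · · · · ·
T3:
  2·area = 84
  edge (2, 4)→(12, 2): d=(10,-2) top-left  bias=+0
  edge (12, 2)→(14, 10): d=(2,8) right/bottom  bias=-1
  edge (14, 10)→(2, 4): d=(-12,-6) top-left  bias=+0
    (8,0)@(17, 1): e=[0,-42,126] → ·  [on edge]
    (3,1)@(7, 3): e=[0,42,42] → #  [on edge]
    (4,1)@(9, 3): e=[4,26,54] → #
    (5,1)@(11, 3): e=[8,10,66] → #
    (6,1)@(13, 3): e=[12,-6,78] → ·
    (2,2)@(5, 5): e=[16,62,6] → #
    (6,2)@(13, 5): e=[32,-2,54] → ·
    (2,3)@(5, 7): e=[36,66,-18] → ·
    (3,3)@(7, 7): e=[40,50,-6] → ·
    (4,3)@(9, 7): e=[44,34,6] → #
    (6,3)@(13, 7): e=[52,2,30] → #
    (7,3)@(15, 7): e=[56,-14,42] → ·
  covered (11 px):
    · · · · · · · · ·
    · · · # # # · · ·
    · · # # # # · · ·
    · · · · # # # · ·
    · · · · · · # · ·
    · · · · · · · · ·
    · · · · · · · · ·
    · · · · · · · · ·
    · · · · · · · · ·
    · · · · · · · · ·
    · · · · · · · · ·
    · · · · · · · · ·
T4:
  2·area = 82  (B↔C swapped to make it positive)
  edge (14, 4)→(17, 14): d=(3,10) right/bottom  bias=-1
  edge (17, 14)→(10, 18): d=(-7,4) right/bottom  bias=-1
  edge (10, 18)→(14, 4): d=(4,-14) top-left  bias=+0
    (6,4)@(13, 9): e=[25,51,6] → #
    (7,4)@(15, 9): e=[5,43,34] → #
    (8,4)@(17, 9): e=[-15,35,62] → ·
    (6,5)@(13, 11): e=[31,37,14] → #
    (8,5)@(17, 11): e=[-9,21,70] → ·
    (6,6)@(13, 13): e=[37,23,22] → #
    (8,6)@(17, 13): e=[-3,7,78] → ·
    (5,7)@(11, 15): e=[63,17,2] → #
    (8,7)@(17, 15): e=[3,-7,86] → ·
    (5,8)@(11, 17): e=[69,3,10] → #
    (6,8)@(13, 17): e=[49,-5,38] → ·
    (7,8)@(15, 17): e=[29,-13,66] → ·
  covered (10 px):
    · · · · · · · · ·
    · · · · · · · · ·
    · · · · · · · · ·
    · · · · · · · · ·
    · · · · · · # # ·
    · · · · · · # # ·
    · · · · · · # # ·
    · · · · · # # # ·
    · · · · · # · · ·
    · · · · · · · · ·
    · · · · · · · · ·
    · · · · · · · · ·

Result: [46,18,20]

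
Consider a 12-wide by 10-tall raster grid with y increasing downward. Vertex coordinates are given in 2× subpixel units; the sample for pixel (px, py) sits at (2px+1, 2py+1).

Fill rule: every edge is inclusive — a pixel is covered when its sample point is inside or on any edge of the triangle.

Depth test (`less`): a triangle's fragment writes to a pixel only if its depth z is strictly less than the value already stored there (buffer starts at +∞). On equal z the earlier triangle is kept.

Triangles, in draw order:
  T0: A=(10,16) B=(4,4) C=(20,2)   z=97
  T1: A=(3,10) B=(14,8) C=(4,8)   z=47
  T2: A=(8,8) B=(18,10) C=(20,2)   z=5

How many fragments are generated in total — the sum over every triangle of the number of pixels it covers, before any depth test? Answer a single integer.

T0:
  2·area = 204
  edge (10, 16)→(4, 4): d=(-6,-12) inclusive
  edge (4, 4)→(20, 2): d=(16,-2) inclusive
  edge (20, 2)→(10, 16): d=(-10,14) inclusive
    (6,1)@(13, 3): e=[114,2,88] → #
    (7,1)@(15, 3): e=[138,6,60] → #
    (8,1)@(17, 3): e=[162,10,32] → #
    (9,1)@(19, 3): e=[186,14,4] → #
    (10,1)@(21, 3): e=[210,18,-24] → ·
    (2,2)@(5, 5): e=[6,18,180] → #
    (3,2)@(7, 5): e=[30,22,152] → #
    (4,2)@(9, 5): e=[54,26,124] → #
    (5,2)@(11, 5): e=[78,30,96] → #
    (9,2)@(19, 5): e=[174,46,-16] → ·
    (2,3)@(5, 7): e=[-6,50,160] → ·
    (3,3)@(7, 7): e=[18,54,132] → #
    (7,4)@(15, 9): e=[102,102,0] → #  [on edge]
  covered (26 px):
    · · · · · · · · · · · ·
    · · · · · · # # # # · ·
    · · # # # # # # # · · ·
    · · · # # # # # · · · ·
    · · · # # # # # · · · ·
    · · · · # # # · · · · ·
    · · · · # # · · · · · ·
    · · · · · · · · · · · ·
    · · · · · · · · · · · ·
    · · · · · · · · · · · ·
T1:
  2·area = 20  (B↔C swapped to make it positive)
  edge (3, 10)→(4, 8): d=(1,-2) inclusive
  edge (4, 8)→(14, 8): d=(10,0) inclusive
  edge (14, 8)→(3, 10): d=(-11,2) inclusive
    (2,4)@(5, 9): e=[3,10,7] → #
    (3,4)@(7, 9): e=[7,10,3] → #
    (4,4)@(9, 9): e=[11,10,-1] → ·
    (2,5)@(5, 11): e=[5,30,-15] → ·
    (3,5)@(7, 11): e=[9,30,-19] → ·
  covered (2 px):
    · · · · · · · · · · · ·
    · · · · · · · · · · · ·
    · · · · · · · · · · · ·
    · · · · · · · · · · · ·
    · · # # · · · · · · · ·
    · · · · · · · · · · · ·
    · · · · · · · · · · · ·
    · · · · · · · · · · · ·
    · · · · · · · · · · · ·
    · · · · · · · · · · · ·
T2:
  2·area = 84  (B↔C swapped to make it positive)
  edge (8, 8)→(20, 2): d=(12,-6) inclusive
  edge (20, 2)→(18, 10): d=(-2,8) inclusive
  edge (18, 10)→(8, 8): d=(-10,-2) inclusive
    (9,1)@(19, 3): e=[6,6,72] → #
    (10,1)@(21, 3): e=[18,-10,76] → ·
    (7,2)@(15, 5): e=[6,34,44] → #
    (8,2)@(17, 5): e=[18,18,48] → #
    (10,2)@(21, 5): e=[42,-14,56] → ·
    (1,3)@(3, 7): e=[-42,126,0] → ·  [on edge]
    (5,3)@(11, 7): e=[6,62,16] → #
    (6,3)@(13, 7): e=[18,46,20] → #
    (9,3)@(19, 7): e=[54,-2,32] → ·
    (5,4)@(11, 9): e=[30,58,-4] → ·
    (6,4)@(13, 9): e=[42,42,0] → #  [on edge]
    (9,4)@(19, 9): e=[78,-6,12] → ·
    (11,5)@(23, 11): e=[126,-42,0] → ·  [on edge]
  covered (11 px):
    · · · · · · · · · · · ·
    · · · · · · · · · # · ·
    · · · · · · · # # # · ·
    · · · · · # # # # · · ·
    · · · · · · # # # · · ·
    · · · · · · · · · · · ·
    · · · · · · · · · · · ·
    · · · · · · · · · · · ·
    · · · · · · · · · · · ·
    · · · · · · · · · · · ·

Final: 39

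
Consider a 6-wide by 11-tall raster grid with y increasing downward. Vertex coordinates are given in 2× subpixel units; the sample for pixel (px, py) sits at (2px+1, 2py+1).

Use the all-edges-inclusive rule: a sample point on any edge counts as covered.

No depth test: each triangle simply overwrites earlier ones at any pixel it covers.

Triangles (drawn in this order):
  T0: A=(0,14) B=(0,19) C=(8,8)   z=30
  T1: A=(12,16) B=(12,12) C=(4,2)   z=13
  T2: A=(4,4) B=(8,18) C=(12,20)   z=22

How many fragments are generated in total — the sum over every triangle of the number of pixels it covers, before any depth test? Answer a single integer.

T0:
  2·area = 40  (B↔C swapped to make it positive)
  edge (0, 14)→(8, 8): d=(8,-6) inclusive
  edge (8, 8)→(0, 19): d=(-8,11) inclusive
  edge (0, 19)→(0, 14): d=(0,-5) inclusive
    (3,4)@(7, 9): e=[2,3,35] → █
    (4,4)@(9, 9): e=[14,-19,45] → ·
    (2,5)@(5, 11): e=[6,9,25] → █
    (3,5)@(7, 11): e=[18,-13,35] → ·
    (1,6)@(3, 13): e=[10,15,15] → █
    (2,6)@(5, 13): e=[22,-7,25] → ·
    (0,7)@(1, 15): e=[14,21,5] → █
    (1,7)@(3, 15): e=[26,-1,15] → ·
    (0,8)@(1, 17): e=[30,5,5] → █
    (1,8)@(3, 17): e=[42,-17,15] → ·
    (0,9)@(1, 19): e=[46,-11,5] → ·
  covered (5 px):
    · · · · · ·
    · · · · · ·
    · · · · · ·
    · · · · · ·
    · · · █ · ·
    · · █ · · ·
    · █ · · · ·
    █ · · · · ·
    █ · · · · ·
    · · · · · ·
    · · · · · ·
T1:
  2·area = 32  (B↔C swapped to make it positive)
  edge (12, 16)→(4, 2): d=(-8,-14) inclusive
  edge (4, 2)→(12, 12): d=(8,10) inclusive
  edge (12, 12)→(12, 16): d=(0,4) inclusive
    (3,3)@(7, 7): e=[2,10,20] → █
    (4,3)@(9, 7): e=[30,-10,12] → ·
    (3,4)@(7, 9): e=[-14,26,20] → ·
    (4,4)@(9, 9): e=[14,6,12] → █
    (5,4)@(11, 9): e=[42,-14,4] → ·
    (4,5)@(9, 11): e=[-2,22,12] → ·
    (5,5)@(11, 11): e=[26,2,4] → █
    (5,6)@(11, 13): e=[10,18,4] → █
    (5,7)@(11, 15): e=[-6,34,4] → ·
  covered (4 px):
    · · · · · ·
    · · · · · ·
    · · · · · ·
    · · · █ · ·
    · · · · █ ·
    · · · · · █
    · · · · · █
    · · · · · ·
    · · · · · ·
    · · · · · ·
    · · · · · ·
T2:
  2·area = 48  (B↔C swapped to make it positive)
  edge (4, 4)→(12, 20): d=(8,16) inclusive
  edge (12, 20)→(8, 18): d=(-4,-2) inclusive
  edge (8, 18)→(4, 4): d=(-4,-14) inclusive
    (2,3)@(5, 7): e=[8,38,2] → █
    (3,3)@(7, 7): e=[-24,42,30] → ·
    (2,4)@(5, 9): e=[24,30,-6] → ·
    (3,5)@(7, 11): e=[8,26,14] → █
    (4,5)@(9, 11): e=[-24,30,42] → ·
    (3,6)@(7, 13): e=[24,18,6] → █
    (4,6)@(9, 13): e=[-8,22,34] → ·
    (3,7)@(7, 15): e=[40,10,-2] → ·
    (4,7)@(9, 15): e=[8,14,26] → █
    (5,7)@(11, 15): e=[-24,18,54] → ·
    (4,8)@(9, 17): e=[24,6,18] → █
    (5,8)@(11, 17): e=[-8,10,46] → ·
  covered (6 px):
    · · · · · ·
    · · · · · ·
    · · · · · ·
    · · █ · · ·
    · · · · · ·
    · · · █ · ·
    · · · █ · ·
    · · · · █ ·
    · · · · █ ·
    · · · · · █
    · · · · · ·

Final: 15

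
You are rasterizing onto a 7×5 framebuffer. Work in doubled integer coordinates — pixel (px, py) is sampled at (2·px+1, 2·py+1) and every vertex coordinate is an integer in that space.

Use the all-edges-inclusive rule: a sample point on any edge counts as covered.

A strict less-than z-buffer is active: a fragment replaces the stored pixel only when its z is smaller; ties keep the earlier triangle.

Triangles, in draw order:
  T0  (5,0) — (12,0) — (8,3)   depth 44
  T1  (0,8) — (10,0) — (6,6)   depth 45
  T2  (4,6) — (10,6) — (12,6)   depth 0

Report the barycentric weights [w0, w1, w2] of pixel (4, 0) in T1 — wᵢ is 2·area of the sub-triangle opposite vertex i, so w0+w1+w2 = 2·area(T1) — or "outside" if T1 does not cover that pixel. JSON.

T0:
  2·area = 21
  edge (5, 0)→(12, 0): d=(7,0) inclusive
  edge (12, 0)→(8, 3): d=(-4,3) inclusive
  edge (8, 3)→(5, 0): d=(-3,-3) inclusive
    (3,0)@(7, 1): e=[7,11,3] → X
    (4,0)@(9, 1): e=[7,5,9] → X
    (5,0)@(11, 1): e=[7,-1,15] → .
    (3,1)@(7, 3): e=[21,3,-3] → .
    (4,1)@(9, 3): e=[21,-3,3] → .
  covered (2 px):
    . . . X X . .
    . . . . . . .
    . . . . . . .
    . . . . . . .
    . . . . . . .
T1:
  2·area = 28
  edge (0, 8)→(10, 0): d=(10,-8) inclusive
  edge (10, 0)→(6, 6): d=(-4,6) inclusive
  edge (6, 6)→(0, 8): d=(-6,2) inclusive
    (4,0)@(9, 1): e=[2,2,24] → X
    (5,0)@(11, 1): e=[18,-10,20] → .
    (3,1)@(7, 3): e=[6,6,16] → X
    (4,1)@(9, 3): e=[22,-6,12] → .
    (2,2)@(5, 5): e=[10,10,8] → X
    (3,2)@(7, 5): e=[26,-2,4] → .
    (4,2)@(9, 5): e=[42,-14,0] → .  [on edge]
    (1,3)@(3, 7): e=[14,14,0] → X  [on edge]
    (2,3)@(5, 7): e=[30,2,-4] → .
    (1,4)@(3, 9): e=[34,6,-12] → .
  covered (4 px):
    . . . . X . .
    . . . X . . .
    . . X . . . .
    . X . . . . .
    . . . . . . .
T2:
  degenerate (2·area = 0) — covers nothing

Answer: [2,24,2]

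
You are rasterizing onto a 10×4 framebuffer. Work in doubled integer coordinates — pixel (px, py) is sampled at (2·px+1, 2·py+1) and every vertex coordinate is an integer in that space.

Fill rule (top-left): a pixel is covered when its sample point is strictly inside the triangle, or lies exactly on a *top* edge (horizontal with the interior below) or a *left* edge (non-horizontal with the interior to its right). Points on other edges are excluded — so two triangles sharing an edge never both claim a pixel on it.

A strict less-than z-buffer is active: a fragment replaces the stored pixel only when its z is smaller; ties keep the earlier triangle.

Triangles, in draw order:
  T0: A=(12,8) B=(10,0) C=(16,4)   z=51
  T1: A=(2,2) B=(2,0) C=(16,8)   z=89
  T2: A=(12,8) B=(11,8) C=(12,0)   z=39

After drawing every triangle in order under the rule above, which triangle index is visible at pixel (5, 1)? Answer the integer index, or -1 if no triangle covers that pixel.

T0:
  2·area = 40
  edge (12, 8)→(10, 0): d=(-2,-8) top-left  bias=+0
  edge (10, 0)→(16, 4): d=(6,4) right/bottom  bias=-1
  edge (16, 4)→(12, 8): d=(-4,4) right/bottom  bias=-1
    (5,0)@(11, 1): e=[6,2,32] → X
    (6,0)@(13, 1): e=[22,-6,24] → .
    (9,0)@(19, 1): e=[70,-30,0] → .  [on edge]
    (5,1)@(11, 3): e=[2,14,24] → X
    (6,1)@(13, 3): e=[18,6,16] → X
    (7,1)@(15, 3): e=[34,-2,8] → .
    (8,1)@(17, 3): e=[50,-10,0] → .  [on edge]
    (5,2)@(11, 5): e=[-2,26,16] → .
    (6,2)@(13, 5): e=[14,18,8] → X
    (7,2)@(15, 5): e=[30,10,0] → .  [on edge]
    (6,3)@(13, 7): e=[10,30,0] → .  [on edge]
  covered (4 px):
    . . . . . X . . . .
    . . . . . X X . . .
    . . . . . . X . . .
    . . . . . . . . . .
T1:
  2·area = 28
  edge (2, 2)→(2, 0): d=(0,-2) top-left  bias=+0
  edge (2, 0)→(16, 8): d=(14,8) right/bottom  bias=-1
  edge (16, 8)→(2, 2): d=(-14,-6) top-left  bias=+0
    (1,0)@(3, 1): e=[2,6,20] → X
    (2,0)@(5, 1): e=[6,-10,32] → .
    (1,1)@(3, 3): e=[2,34,-8] → .
    (2,1)@(5, 3): e=[6,18,4] → X
    (3,1)@(7, 3): e=[10,2,16] → X
    (4,1)@(9, 3): e=[14,-14,28] → .
    (2,2)@(5, 5): e=[6,46,-24] → .
    (3,2)@(7, 5): e=[10,30,-12] → .
    (4,2)@(9, 5): e=[14,14,0] → X  [on edge]
    (5,2)@(11, 5): e=[18,-2,12] → .
    (4,3)@(9, 7): e=[14,42,-28] → .
  covered (4 px):
    . X . . . . . . . .
    . . X X . . . . . .
    . . . . X . . . . .
    . . . . . . . . . .
T2:
  2·area = 8
  edge (12, 8)→(11, 8): d=(-1,0) right/bottom  bias=-1
  edge (11, 8)→(12, 0): d=(1,-8) top-left  bias=+0
  edge (12, 0)→(12, 8): d=(0,8) right/bottom  bias=-1
  covered (0 px):
    . . . . . . . . . .
    . . . . . . . . . .
    . . . . . . . . . .
    . . . . . . . . . .

Z-buffer (winner per pixel, '.' = empty):
  . 1 . . . 0 . . . .
  . . 1 1 . 0 0 . . .
  . . . . 1 . 0 . . .
  . . . . . . . . . .

Result: 0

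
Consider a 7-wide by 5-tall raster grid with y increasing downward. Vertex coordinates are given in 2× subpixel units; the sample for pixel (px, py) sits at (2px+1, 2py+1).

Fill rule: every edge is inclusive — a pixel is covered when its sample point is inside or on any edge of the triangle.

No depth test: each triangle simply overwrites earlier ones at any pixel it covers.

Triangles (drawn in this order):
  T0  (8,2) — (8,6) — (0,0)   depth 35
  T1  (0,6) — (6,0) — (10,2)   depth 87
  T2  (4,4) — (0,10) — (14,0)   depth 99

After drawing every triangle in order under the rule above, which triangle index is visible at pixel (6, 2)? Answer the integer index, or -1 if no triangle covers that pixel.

T0:
  2·area = 32
  edge (8, 2)→(8, 6): d=(0,4) inclusive
  edge (8, 6)→(0, 0): d=(-8,-6) inclusive
  edge (0, 0)→(8, 2): d=(8,2) inclusive
    (1,0)@(3, 1): e=[20,10,2] → X
    (2,0)@(5, 1): e=[12,22,-2] → .
    (1,1)@(3, 3): e=[20,-6,18] → .
    (2,1)@(5, 3): e=[12,6,14] → X
    (3,1)@(7, 3): e=[4,18,10] → X
    (4,1)@(9, 3): e=[-4,30,6] → .
    (2,2)@(5, 5): e=[12,-10,30] → .
    (3,2)@(7, 5): e=[4,2,26] → X
    (4,2)@(9, 5): e=[-4,14,22] → .
    (3,3)@(7, 7): e=[4,-14,42] → .
  covered (4 px):
    . X . . . . .
    . . X X . . .
    . . . X . . .
    . . . . . . .
    . . . . . . .
T1:
  2·area = 36
  edge (0, 6)→(6, 0): d=(6,-6) inclusive
  edge (6, 0)→(10, 2): d=(4,2) inclusive
  edge (10, 2)→(0, 6): d=(-10,4) inclusive
    (2,0)@(5, 1): e=[0,6,30] → X  [on edge]
    (3,0)@(7, 1): e=[12,2,22] → X
    (4,0)@(9, 1): e=[24,-2,14] → .
    (1,1)@(3, 3): e=[0,18,18] → X  [on edge]
    (4,1)@(9, 3): e=[36,6,-6] → .
    (0,2)@(1, 5): e=[0,30,6] → X  [on edge]
    (1,2)@(3, 5): e=[12,26,-2] → .
    (2,2)@(5, 5): e=[24,22,-10] → .
    (3,2)@(7, 5): e=[36,18,-18] → .
    (0,3)@(1, 7): e=[12,38,-14] → .
  covered (6 px):
    . . X X . . .
    . X X X . . .
    X . . . . . .
    . . . . . . .
    . . . . . . .
T2:
  2·area = 44  (B↔C swapped to make it positive)
  edge (4, 4)→(14, 0): d=(10,-4) inclusive
  edge (14, 0)→(0, 10): d=(-14,10) inclusive
  edge (0, 10)→(4, 4): d=(4,-6) inclusive
    (3,1)@(7, 3): e=[2,28,14] → X
    (4,1)@(9, 3): e=[10,8,26] → X
    (5,1)@(11, 3): e=[18,-12,38] → .
    (2,2)@(5, 5): e=[14,20,10] → X
    (3,2)@(7, 5): e=[22,0,22] → X  [on edge]
    (4,2)@(9, 5): e=[30,-20,34] → .
    (1,3)@(3, 7): e=[26,12,6] → X
    (2,3)@(5, 7): e=[34,-8,18] → .
    (3,3)@(7, 7): e=[42,-28,30] → .
    (0,4)@(1, 9): e=[38,4,2] → X
    (1,4)@(3, 9): e=[46,-16,14] → .
  covered (6 px):
    . . . . . . .
    . . . X X . .
    . . X X . . .
    . X . . . . .
    X . . . . . .

Z-buffer (winner per pixel, '.' = empty):
  . 0 1 1 . . .
  . 1 1 2 2 . .
  1 . 2 2 . . .
  . 2 . . . . .
  2 . . . . . .

Final: -1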